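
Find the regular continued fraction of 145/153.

[0; 1, 18, 8]

Run the Euclidean algorithm on 145 and 153; the successive quotients are the partial quotients a_0, a_1, ... (each step inverts the fractional part left over by the previous one):
  145 = 0*153 + 145, so a_0 = 0.
  153 = 1*145 + 8, so a_1 = 1.
  145 = 18*8 + 1, so a_2 = 18.
  8 = 8*1 + 0, so a_3 = 8.
The remainder reaches 0 after 4 divisions, so the expansion has 4 partial quotients, read off in order.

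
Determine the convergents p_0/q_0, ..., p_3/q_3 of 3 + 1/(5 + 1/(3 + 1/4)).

3/1, 16/5, 51/16, 220/69

Using the convergent recurrence p_i = a_i*p_{i-1} + p_{i-2}, q_i = a_i*q_{i-1} + q_{i-2} with p_{-2}=0, p_{-1}=1, q_{-2}=1, q_{-1}=0:
  i=0: a_0=3, p_0 = 3*1 + 0 = 3, q_0 = 3*0 + 1 = 1.
  i=1: a_1=5, p_1 = 5*3 + 1 = 16, q_1 = 5*1 + 0 = 5.
  i=2: a_2=3, p_2 = 3*16 + 3 = 51, q_2 = 3*5 + 1 = 16.
  i=3: a_3=4, p_3 = 4*51 + 16 = 220, q_3 = 4*16 + 5 = 69.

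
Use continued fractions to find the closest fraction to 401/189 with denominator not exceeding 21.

Expand x = 401/189 as a continued fraction with the Euclidean algorithm:
  401 = 2*189 + 23, so a_0 = 2.
  189 = 8*23 + 5, so a_1 = 8.
  23 = 4*5 + 3, so a_2 = 4.
  5 = 1*3 + 2, so a_3 = 1.
  3 = 1*2 + 1, so a_4 = 1.
  2 = 2*1 + 0, so a_5 = 2.
so x = [2; 8, 4, 1, 1, 2].
Convergents (p_i = a_i*p_{i-1} + p_{i-2}, q_i = a_i*q_{i-1} + q_{i-2} with p_{-2}=0, p_{-1}=1, q_{-2}=1, q_{-1}=0), until the denominator exceeds 21:
  i=0: a_0=2, p_0 = 2*1 + 0 = 2, q_0 = 2*0 + 1 = 1.
  i=1: a_1=8, p_1 = 8*2 + 1 = 17, q_1 = 8*1 + 0 = 8.
  i=2: a_2=4, p_2 = 4*17 + 2 = 70, q_2 = 4*8 + 1 = 33.
q_2 = 33 > 21, so the last convergent with denominator <= 21 is p_1/q_1 = 17/8.
The closest fraction with denominator <= 21 is either p_1/q_1 or the intermediate fraction (k*p_1 + p_0)/(k*q_1 + q_0) with the largest k >= 1 whose denominator stays <= 21; these approach x as k grows, and every other convergent or intermediate fraction in range is farther away.
Largest k: floor((21 - q_0)/q_1) = floor((21 - 1)/8) = 2.
That gives (2*17 + 2)/(2*8 + 1) = 36/17.
Compare the errors: |x - 17/8| = |401*8 - 17*189|/(189*8) = 5/1512, and |x - 36/17| = |401*17 - 36*189|/(189*17) = 13/3213.
Cross-multiplying, 5*3213 = 16065 < 19656 = 13*1512, so 5/1512 is smaller: the convergent 17/8 is closer to x than 36/17.

17/8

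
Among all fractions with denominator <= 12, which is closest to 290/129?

Expand x = 290/129 as a continued fraction with the Euclidean algorithm:
  290 = 2*129 + 32, so a_0 = 2.
  129 = 4*32 + 1, so a_1 = 4.
  32 = 32*1 + 0, so a_2 = 32.
so x = [2; 4, 32].
Convergents (p_i = a_i*p_{i-1} + p_{i-2}, q_i = a_i*q_{i-1} + q_{i-2} with p_{-2}=0, p_{-1}=1, q_{-2}=1, q_{-1}=0), until the denominator exceeds 12:
  i=0: a_0=2, p_0 = 2*1 + 0 = 2, q_0 = 2*0 + 1 = 1.
  i=1: a_1=4, p_1 = 4*2 + 1 = 9, q_1 = 4*1 + 0 = 4.
  i=2: a_2=32, p_2 = 32*9 + 2 = 290, q_2 = 32*4 + 1 = 129.
q_2 = 129 > 12, so the last convergent with denominator <= 12 is p_1/q_1 = 9/4.
The closest fraction with denominator <= 12 is either p_1/q_1 or the intermediate fraction (k*p_1 + p_0)/(k*q_1 + q_0) with the largest k >= 1 whose denominator stays <= 12; these approach x as k grows, and every other convergent or intermediate fraction in range is farther away.
Largest k: floor((12 - q_0)/q_1) = floor((12 - 1)/4) = 2.
That gives (2*9 + 2)/(2*4 + 1) = 20/9.
Compare the errors: |x - 9/4| = |290*4 - 9*129|/(129*4) = 1/516, and |x - 20/9| = |290*9 - 20*129|/(129*9) = 30/1161.
Cross-multiplying, 1*1161 = 1161 < 15480 = 30*516, so 1/516 is smaller: the convergent 9/4 is closer to x than 20/9.

9/4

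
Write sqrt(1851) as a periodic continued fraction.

[43; (43, 86)]

Write x_i = (sqrt(1851) + m_i)/d_i with (m_0, d_0) = (0, 1). a_0 = floor(sqrt(1851)) = 43, since 43^2 = 1849 <= 1851 < 1936 = 44^2.
Iterate m_{i+1} = d_i*a_i - m_i, d_{i+1} = (1851 - m_{i+1}^2)/d_i, a_{i+1} = floor((a_0 + m_{i+1})/d_{i+1}):
  m_1 = 1*43 - 0 = 43, d_1 = (1851 - 43^2)/1 = 2/1 = 2, a_1 = floor((43 + 43)/2) = 43.
  m_2 = 2*43 - 43 = 43, d_2 = (1851 - 43^2)/2 = 2/2 = 1, a_2 = floor((43 + 43)/1) = 86.
  m_3 = 1*86 - 43 = 43, d_3 = (1851 - 43^2)/1 = 2/1 = 2: (m_3, d_3) = (m_1, d_1) = (43, 2), so from here the quotients repeat a_1, a_2; the period length is 2.
Hence the expansion of sqrt(1851) is a_0 = 43 followed by the repeating block 43, 86 (period 2).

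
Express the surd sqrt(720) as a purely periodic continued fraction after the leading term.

Write x_i = (sqrt(720) + m_i)/d_i with (m_0, d_0) = (0, 1). a_0 = floor(sqrt(720)) = 26, since 26^2 = 676 <= 720 < 729 = 27^2.
Iterate m_{i+1} = d_i*a_i - m_i, d_{i+1} = (720 - m_{i+1}^2)/d_i, a_{i+1} = floor((a_0 + m_{i+1})/d_{i+1}):
  m_1 = 1*26 - 0 = 26, d_1 = (720 - 26^2)/1 = 44/1 = 44, a_1 = floor((26 + 26)/44) = 1.
  m_2 = 44*1 - 26 = 18, d_2 = (720 - 18^2)/44 = 396/44 = 9, a_2 = floor((26 + 18)/9) = 4.
  m_3 = 9*4 - 18 = 18, d_3 = (720 - 18^2)/9 = 396/9 = 44, a_3 = floor((26 + 18)/44) = 1.
  m_4 = 44*1 - 18 = 26, d_4 = (720 - 26^2)/44 = 44/44 = 1, a_4 = floor((26 + 26)/1) = 52.
  m_5 = 1*52 - 26 = 26, d_5 = (720 - 26^2)/1 = 44/1 = 44: (m_5, d_5) = (m_1, d_1) = (26, 44), so from here the quotients repeat a_1, ..., a_4; the period length is 4.
Hence the expansion of sqrt(720) is a_0 = 26 followed by the repeating block 1, 4, 1, 52 (period 4).

[26; (1, 4, 1, 52)]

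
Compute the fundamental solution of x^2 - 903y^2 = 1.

(x, y) = (601, 20)

First expand sqrt(903) as a continued fraction. With x_i = (sqrt(903) + m_i)/d_i and (m_0, d_0) = (0, 1): a_0 = floor(sqrt(903)) = 30, since 30^2 = 900 <= 903 < 961 = 31^2.
Iterate m_{i+1} = d_i*a_i - m_i, d_{i+1} = (903 - m_{i+1}^2)/d_i, a_{i+1} = floor((a_0 + m_{i+1})/d_{i+1}):
  m_1 = 1*30 - 0 = 30, d_1 = (903 - 30^2)/1 = 3/1 = 3, a_1 = floor((30 + 30)/3) = 20.
  m_2 = 3*20 - 30 = 30, d_2 = (903 - 30^2)/3 = 3/3 = 1, a_2 = floor((30 + 30)/1) = 60.
  m_3 = 1*60 - 30 = 30, d_3 = (903 - 30^2)/1 = 3/1 = 3: (m_3, d_3) = (m_1, d_1) = (30, 3), so from here the quotients repeat a_1, a_2; the period length is 2.
So sqrt(903) = [30; (20, 60)] with period length k = 2.
k is even, so the fundamental solution of x^2 - 903y^2 = 1 is (p_{k-1}, q_{k-1}) = (p_1, q_1); compute convergents through index 1.
Convergents (p_i = a_i*p_{i-1} + p_{i-2}, q_i = a_i*q_{i-1} + q_{i-2} with p_{-2}=0, p_{-1}=1, q_{-2}=1, q_{-1}=0):
  i=0: a_0=30, p_0 = 30*1 + 0 = 30, q_0 = 30*0 + 1 = 1.
  i=1: a_1=20, p_1 = 20*30 + 1 = 601, q_1 = 20*1 + 0 = 20.
Check: 601^2 - 903*20^2 = 361201 - 361200 = 1, so (x, y) = (601, 20) solves the equation, and by the theorem it is the least positive solution.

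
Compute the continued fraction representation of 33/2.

[16; 2]

Run the Euclidean algorithm on 33 and 2; the successive quotients are the partial quotients a_0, a_1, ... (each step inverts the fractional part left over by the previous one):
  33 = 16*2 + 1, so a_0 = 16.
  2 = 2*1 + 0, so a_1 = 2.
The remainder reaches 0 after 2 divisions, so the expansion has 2 partial quotients, read off in order.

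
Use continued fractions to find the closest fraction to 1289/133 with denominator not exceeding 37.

Expand x = 1289/133 as a continued fraction with the Euclidean algorithm:
  1289 = 9*133 + 92, so a_0 = 9.
  133 = 1*92 + 41, so a_1 = 1.
  92 = 2*41 + 10, so a_2 = 2.
  41 = 4*10 + 1, so a_3 = 4.
  10 = 10*1 + 0, so a_4 = 10.
so x = [9; 1, 2, 4, 10].
Convergents (p_i = a_i*p_{i-1} + p_{i-2}, q_i = a_i*q_{i-1} + q_{i-2} with p_{-2}=0, p_{-1}=1, q_{-2}=1, q_{-1}=0), until the denominator exceeds 37:
  i=0: a_0=9, p_0 = 9*1 + 0 = 9, q_0 = 9*0 + 1 = 1.
  i=1: a_1=1, p_1 = 1*9 + 1 = 10, q_1 = 1*1 + 0 = 1.
  i=2: a_2=2, p_2 = 2*10 + 9 = 29, q_2 = 2*1 + 1 = 3.
  i=3: a_3=4, p_3 = 4*29 + 10 = 126, q_3 = 4*3 + 1 = 13.
  i=4: a_4=10, p_4 = 10*126 + 29 = 1289, q_4 = 10*13 + 3 = 133.
q_4 = 133 > 37, so the last convergent with denominator <= 37 is p_3/q_3 = 126/13.
The closest fraction with denominator <= 37 is either p_3/q_3 or the intermediate fraction (k*p_3 + p_2)/(k*q_3 + q_2) with the largest k >= 1 whose denominator stays <= 37; these approach x as k grows, and every other convergent or intermediate fraction in range is farther away.
Largest k: floor((37 - q_2)/q_3) = floor((37 - 3)/13) = 2.
That gives (2*126 + 29)/(2*13 + 3) = 281/29.
Compare the errors: |x - 126/13| = |1289*13 - 126*133|/(133*13) = 1/1729, and |x - 281/29| = |1289*29 - 281*133|/(133*29) = 8/3857.
Cross-multiplying, 1*3857 = 3857 < 13832 = 8*1729, so 1/1729 is smaller: the convergent 126/13 is closer to x than 281/29.

126/13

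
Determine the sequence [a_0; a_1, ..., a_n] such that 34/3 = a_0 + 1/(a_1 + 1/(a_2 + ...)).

[11; 3]

Run the Euclidean algorithm on 34 and 3; the successive quotients are the partial quotients a_0, a_1, ... (each step inverts the fractional part left over by the previous one):
  34 = 11*3 + 1, so a_0 = 11.
  3 = 3*1 + 0, so a_1 = 3.
The remainder reaches 0 after 2 divisions, so the expansion has 2 partial quotients, read off in order.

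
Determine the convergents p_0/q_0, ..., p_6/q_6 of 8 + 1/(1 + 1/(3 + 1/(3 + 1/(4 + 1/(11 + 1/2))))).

Using the convergent recurrence p_i = a_i*p_{i-1} + p_{i-2}, q_i = a_i*q_{i-1} + q_{i-2} with p_{-2}=0, p_{-1}=1, q_{-2}=1, q_{-1}=0:
  i=0: a_0=8, p_0 = 8*1 + 0 = 8, q_0 = 8*0 + 1 = 1.
  i=1: a_1=1, p_1 = 1*8 + 1 = 9, q_1 = 1*1 + 0 = 1.
  i=2: a_2=3, p_2 = 3*9 + 8 = 35, q_2 = 3*1 + 1 = 4.
  i=3: a_3=3, p_3 = 3*35 + 9 = 114, q_3 = 3*4 + 1 = 13.
  i=4: a_4=4, p_4 = 4*114 + 35 = 491, q_4 = 4*13 + 4 = 56.
  i=5: a_5=11, p_5 = 11*491 + 114 = 5515, q_5 = 11*56 + 13 = 629.
  i=6: a_6=2, p_6 = 2*5515 + 491 = 11521, q_6 = 2*629 + 56 = 1314.

8/1, 9/1, 35/4, 114/13, 491/56, 5515/629, 11521/1314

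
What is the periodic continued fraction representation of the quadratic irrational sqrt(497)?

Write x_i = (sqrt(497) + m_i)/d_i with (m_0, d_0) = (0, 1). a_0 = floor(sqrt(497)) = 22, since 22^2 = 484 <= 497 < 529 = 23^2.
Iterate m_{i+1} = d_i*a_i - m_i, d_{i+1} = (497 - m_{i+1}^2)/d_i, a_{i+1} = floor((a_0 + m_{i+1})/d_{i+1}):
  m_1 = 1*22 - 0 = 22, d_1 = (497 - 22^2)/1 = 13/1 = 13, a_1 = floor((22 + 22)/13) = 3.
  m_2 = 13*3 - 22 = 17, d_2 = (497 - 17^2)/13 = 208/13 = 16, a_2 = floor((22 + 17)/16) = 2.
  m_3 = 16*2 - 17 = 15, d_3 = (497 - 15^2)/16 = 272/16 = 17, a_3 = floor((22 + 15)/17) = 2.
  m_4 = 17*2 - 15 = 19, d_4 = (497 - 19^2)/17 = 136/17 = 8, a_4 = floor((22 + 19)/8) = 5.
  m_5 = 8*5 - 19 = 21, d_5 = (497 - 21^2)/8 = 56/8 = 7, a_5 = floor((22 + 21)/7) = 6.
  m_6 = 7*6 - 21 = 21, d_6 = (497 - 21^2)/7 = 56/7 = 8, a_6 = floor((22 + 21)/8) = 5.
  m_7 = 8*5 - 21 = 19, d_7 = (497 - 19^2)/8 = 136/8 = 17, a_7 = floor((22 + 19)/17) = 2.
  m_8 = 17*2 - 19 = 15, d_8 = (497 - 15^2)/17 = 272/17 = 16, a_8 = floor((22 + 15)/16) = 2.
  m_9 = 16*2 - 15 = 17, d_9 = (497 - 17^2)/16 = 208/16 = 13, a_9 = floor((22 + 17)/13) = 3.
  m_10 = 13*3 - 17 = 22, d_10 = (497 - 22^2)/13 = 13/13 = 1, a_10 = floor((22 + 22)/1) = 44.
  m_11 = 1*44 - 22 = 22, d_11 = (497 - 22^2)/1 = 13/1 = 13: (m_11, d_11) = (m_1, d_1) = (22, 13), so from here the quotients repeat a_1, ..., a_10; the period length is 10.
Hence the expansion of sqrt(497) is a_0 = 22 followed by the repeating block 3, 2, 2, 5, 6, 5, 2, 2, 3, 44 (period 10).

[22; (3, 2, 2, 5, 6, 5, 2, 2, 3, 44)]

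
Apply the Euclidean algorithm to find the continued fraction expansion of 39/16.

[2; 2, 3, 2]

Run the Euclidean algorithm on 39 and 16; the successive quotients are the partial quotients a_0, a_1, ... (each step inverts the fractional part left over by the previous one):
  39 = 2*16 + 7, so a_0 = 2.
  16 = 2*7 + 2, so a_1 = 2.
  7 = 3*2 + 1, so a_2 = 3.
  2 = 2*1 + 0, so a_3 = 2.
The remainder reaches 0 after 4 divisions, so the expansion has 4 partial quotients, read off in order.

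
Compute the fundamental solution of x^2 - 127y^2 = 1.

First expand sqrt(127) as a continued fraction. With x_i = (sqrt(127) + m_i)/d_i and (m_0, d_0) = (0, 1): a_0 = floor(sqrt(127)) = 11, since 11^2 = 121 <= 127 < 144 = 12^2.
Iterate m_{i+1} = d_i*a_i - m_i, d_{i+1} = (127 - m_{i+1}^2)/d_i, a_{i+1} = floor((a_0 + m_{i+1})/d_{i+1}):
  m_1 = 1*11 - 0 = 11, d_1 = (127 - 11^2)/1 = 6/1 = 6, a_1 = floor((11 + 11)/6) = 3.
  m_2 = 6*3 - 11 = 7, d_2 = (127 - 7^2)/6 = 78/6 = 13, a_2 = floor((11 + 7)/13) = 1.
  m_3 = 13*1 - 7 = 6, d_3 = (127 - 6^2)/13 = 91/13 = 7, a_3 = floor((11 + 6)/7) = 2.
  m_4 = 7*2 - 6 = 8, d_4 = (127 - 8^2)/7 = 63/7 = 9, a_4 = floor((11 + 8)/9) = 2.
  m_5 = 9*2 - 8 = 10, d_5 = (127 - 10^2)/9 = 27/9 = 3, a_5 = floor((11 + 10)/3) = 7.
  m_6 = 3*7 - 10 = 11, d_6 = (127 - 11^2)/3 = 6/3 = 2, a_6 = floor((11 + 11)/2) = 11.
  m_7 = 2*11 - 11 = 11, d_7 = (127 - 11^2)/2 = 6/2 = 3, a_7 = floor((11 + 11)/3) = 7.
  m_8 = 3*7 - 11 = 10, d_8 = (127 - 10^2)/3 = 27/3 = 9, a_8 = floor((11 + 10)/9) = 2.
  m_9 = 9*2 - 10 = 8, d_9 = (127 - 8^2)/9 = 63/9 = 7, a_9 = floor((11 + 8)/7) = 2.
  m_10 = 7*2 - 8 = 6, d_10 = (127 - 6^2)/7 = 91/7 = 13, a_10 = floor((11 + 6)/13) = 1.
  m_11 = 13*1 - 6 = 7, d_11 = (127 - 7^2)/13 = 78/13 = 6, a_11 = floor((11 + 7)/6) = 3.
  m_12 = 6*3 - 7 = 11, d_12 = (127 - 11^2)/6 = 6/6 = 1, a_12 = floor((11 + 11)/1) = 22.
  m_13 = 1*22 - 11 = 11, d_13 = (127 - 11^2)/1 = 6/1 = 6: (m_13, d_13) = (m_1, d_1) = (11, 6), so from here the quotients repeat a_1, ..., a_12; the period length is 12.
So sqrt(127) = [11; (3, 1, 2, 2, 7, 11, 7, 2, 2, 1, 3, 22)] with period length k = 12.
k is even, so the fundamental solution of x^2 - 127y^2 = 1 is (p_{k-1}, q_{k-1}) = (p_11, q_11); compute convergents through index 11.
Convergents (p_i = a_i*p_{i-1} + p_{i-2}, q_i = a_i*q_{i-1} + q_{i-2} with p_{-2}=0, p_{-1}=1, q_{-2}=1, q_{-1}=0):
  i=0: a_0=11, p_0 = 11*1 + 0 = 11, q_0 = 11*0 + 1 = 1.
  i=1: a_1=3, p_1 = 3*11 + 1 = 34, q_1 = 3*1 + 0 = 3.
  i=2: a_2=1, p_2 = 1*34 + 11 = 45, q_2 = 1*3 + 1 = 4.
  i=3: a_3=2, p_3 = 2*45 + 34 = 124, q_3 = 2*4 + 3 = 11.
  i=4: a_4=2, p_4 = 2*124 + 45 = 293, q_4 = 2*11 + 4 = 26.
  i=5: a_5=7, p_5 = 7*293 + 124 = 2175, q_5 = 7*26 + 11 = 193.
  i=6: a_6=11, p_6 = 11*2175 + 293 = 24218, q_6 = 11*193 + 26 = 2149.
  i=7: a_7=7, p_7 = 7*24218 + 2175 = 171701, q_7 = 7*2149 + 193 = 15236.
  i=8: a_8=2, p_8 = 2*171701 + 24218 = 367620, q_8 = 2*15236 + 2149 = 32621.
  i=9: a_9=2, p_9 = 2*367620 + 171701 = 906941, q_9 = 2*32621 + 15236 = 80478.
  i=10: a_10=1, p_10 = 1*906941 + 367620 = 1274561, q_10 = 1*80478 + 32621 = 113099.
  i=11: a_11=3, p_11 = 3*1274561 + 906941 = 4730624, q_11 = 3*113099 + 80478 = 419775.
Check: 4730624^2 - 127*419775^2 = 22378803429376 - 22378803429375 = 1, so (x, y) = (4730624, 419775) solves the equation, and by the theorem it is the least positive solution.

(x, y) = (4730624, 419775)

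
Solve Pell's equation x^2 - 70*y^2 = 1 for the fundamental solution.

(x, y) = (251, 30)

First expand sqrt(70) as a continued fraction. With x_i = (sqrt(70) + m_i)/d_i and (m_0, d_0) = (0, 1): a_0 = floor(sqrt(70)) = 8, since 8^2 = 64 <= 70 < 81 = 9^2.
Iterate m_{i+1} = d_i*a_i - m_i, d_{i+1} = (70 - m_{i+1}^2)/d_i, a_{i+1} = floor((a_0 + m_{i+1})/d_{i+1}):
  m_1 = 1*8 - 0 = 8, d_1 = (70 - 8^2)/1 = 6/1 = 6, a_1 = floor((8 + 8)/6) = 2.
  m_2 = 6*2 - 8 = 4, d_2 = (70 - 4^2)/6 = 54/6 = 9, a_2 = floor((8 + 4)/9) = 1.
  m_3 = 9*1 - 4 = 5, d_3 = (70 - 5^2)/9 = 45/9 = 5, a_3 = floor((8 + 5)/5) = 2.
  m_4 = 5*2 - 5 = 5, d_4 = (70 - 5^2)/5 = 45/5 = 9, a_4 = floor((8 + 5)/9) = 1.
  m_5 = 9*1 - 5 = 4, d_5 = (70 - 4^2)/9 = 54/9 = 6, a_5 = floor((8 + 4)/6) = 2.
  m_6 = 6*2 - 4 = 8, d_6 = (70 - 8^2)/6 = 6/6 = 1, a_6 = floor((8 + 8)/1) = 16.
  m_7 = 1*16 - 8 = 8, d_7 = (70 - 8^2)/1 = 6/1 = 6: (m_7, d_7) = (m_1, d_1) = (8, 6), so from here the quotients repeat a_1, ..., a_6; the period length is 6.
So sqrt(70) = [8; (2, 1, 2, 1, 2, 16)] with period length k = 6.
k is even, so the fundamental solution of x^2 - 70y^2 = 1 is (p_{k-1}, q_{k-1}) = (p_5, q_5); compute convergents through index 5.
Convergents (p_i = a_i*p_{i-1} + p_{i-2}, q_i = a_i*q_{i-1} + q_{i-2} with p_{-2}=0, p_{-1}=1, q_{-2}=1, q_{-1}=0):
  i=0: a_0=8, p_0 = 8*1 + 0 = 8, q_0 = 8*0 + 1 = 1.
  i=1: a_1=2, p_1 = 2*8 + 1 = 17, q_1 = 2*1 + 0 = 2.
  i=2: a_2=1, p_2 = 1*17 + 8 = 25, q_2 = 1*2 + 1 = 3.
  i=3: a_3=2, p_3 = 2*25 + 17 = 67, q_3 = 2*3 + 2 = 8.
  i=4: a_4=1, p_4 = 1*67 + 25 = 92, q_4 = 1*8 + 3 = 11.
  i=5: a_5=2, p_5 = 2*92 + 67 = 251, q_5 = 2*11 + 8 = 30.
Check: 251^2 - 70*30^2 = 63001 - 63000 = 1, so (x, y) = (251, 30) solves the equation, and by the theorem it is the least positive solution.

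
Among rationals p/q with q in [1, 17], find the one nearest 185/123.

3/2

Expand x = 185/123 as a continued fraction with the Euclidean algorithm:
  185 = 1*123 + 62, so a_0 = 1.
  123 = 1*62 + 61, so a_1 = 1.
  62 = 1*61 + 1, so a_2 = 1.
  61 = 61*1 + 0, so a_3 = 61.
so x = [1; 1, 1, 61].
Convergents (p_i = a_i*p_{i-1} + p_{i-2}, q_i = a_i*q_{i-1} + q_{i-2} with p_{-2}=0, p_{-1}=1, q_{-2}=1, q_{-1}=0), until the denominator exceeds 17:
  i=0: a_0=1, p_0 = 1*1 + 0 = 1, q_0 = 1*0 + 1 = 1.
  i=1: a_1=1, p_1 = 1*1 + 1 = 2, q_1 = 1*1 + 0 = 1.
  i=2: a_2=1, p_2 = 1*2 + 1 = 3, q_2 = 1*1 + 1 = 2.
  i=3: a_3=61, p_3 = 61*3 + 2 = 185, q_3 = 61*2 + 1 = 123.
q_3 = 123 > 17, so the last convergent with denominator <= 17 is p_2/q_2 = 3/2.
The closest fraction with denominator <= 17 is either p_2/q_2 or the intermediate fraction (k*p_2 + p_1)/(k*q_2 + q_1) with the largest k >= 1 whose denominator stays <= 17; these approach x as k grows, and every other convergent or intermediate fraction in range is farther away.
Largest k: floor((17 - q_1)/q_2) = floor((17 - 1)/2) = 8.
That gives (8*3 + 2)/(8*2 + 1) = 26/17.
Compare the errors: |x - 3/2| = |185*2 - 3*123|/(123*2) = 1/246, and |x - 26/17| = |185*17 - 26*123|/(123*17) = 53/2091.
Cross-multiplying, 1*2091 = 2091 < 13038 = 53*246, so 1/246 is smaller: the convergent 3/2 is closer to x than 26/17.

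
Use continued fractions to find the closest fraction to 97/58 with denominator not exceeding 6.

5/3

Expand x = 97/58 as a continued fraction with the Euclidean algorithm:
  97 = 1*58 + 39, so a_0 = 1.
  58 = 1*39 + 19, so a_1 = 1.
  39 = 2*19 + 1, so a_2 = 2.
  19 = 19*1 + 0, so a_3 = 19.
so x = [1; 1, 2, 19].
Convergents (p_i = a_i*p_{i-1} + p_{i-2}, q_i = a_i*q_{i-1} + q_{i-2} with p_{-2}=0, p_{-1}=1, q_{-2}=1, q_{-1}=0), until the denominator exceeds 6:
  i=0: a_0=1, p_0 = 1*1 + 0 = 1, q_0 = 1*0 + 1 = 1.
  i=1: a_1=1, p_1 = 1*1 + 1 = 2, q_1 = 1*1 + 0 = 1.
  i=2: a_2=2, p_2 = 2*2 + 1 = 5, q_2 = 2*1 + 1 = 3.
  i=3: a_3=19, p_3 = 19*5 + 2 = 97, q_3 = 19*3 + 1 = 58.
q_3 = 58 > 6, so the last convergent with denominator <= 6 is p_2/q_2 = 5/3.
The closest fraction with denominator <= 6 is either p_2/q_2 or the intermediate fraction (k*p_2 + p_1)/(k*q_2 + q_1) with the largest k >= 1 whose denominator stays <= 6; these approach x as k grows, and every other convergent or intermediate fraction in range is farther away.
Largest k: floor((6 - q_1)/q_2) = floor((6 - 1)/3) = 1.
That gives (1*5 + 2)/(1*3 + 1) = 7/4.
Compare the errors: |x - 5/3| = |97*3 - 5*58|/(58*3) = 1/174, and |x - 7/4| = |97*4 - 7*58|/(58*4) = 18/232.
Cross-multiplying, 1*232 = 232 < 3132 = 18*174, so 1/174 is smaller: the convergent 5/3 is closer to x than 7/4.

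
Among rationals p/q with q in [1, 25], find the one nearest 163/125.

Expand x = 163/125 as a continued fraction with the Euclidean algorithm:
  163 = 1*125 + 38, so a_0 = 1.
  125 = 3*38 + 11, so a_1 = 3.
  38 = 3*11 + 5, so a_2 = 3.
  11 = 2*5 + 1, so a_3 = 2.
  5 = 5*1 + 0, so a_4 = 5.
so x = [1; 3, 3, 2, 5].
Convergents (p_i = a_i*p_{i-1} + p_{i-2}, q_i = a_i*q_{i-1} + q_{i-2} with p_{-2}=0, p_{-1}=1, q_{-2}=1, q_{-1}=0), until the denominator exceeds 25:
  i=0: a_0=1, p_0 = 1*1 + 0 = 1, q_0 = 1*0 + 1 = 1.
  i=1: a_1=3, p_1 = 3*1 + 1 = 4, q_1 = 3*1 + 0 = 3.
  i=2: a_2=3, p_2 = 3*4 + 1 = 13, q_2 = 3*3 + 1 = 10.
  i=3: a_3=2, p_3 = 2*13 + 4 = 30, q_3 = 2*10 + 3 = 23.
  i=4: a_4=5, p_4 = 5*30 + 13 = 163, q_4 = 5*23 + 10 = 125.
q_4 = 125 > 25, so the last convergent with denominator <= 25 is p_3/q_3 = 30/23.
The closest fraction with denominator <= 25 is either p_3/q_3 or the intermediate fraction (k*p_3 + p_2)/(k*q_3 + q_2) with the largest k >= 1 whose denominator stays <= 25; these approach x as k grows, and every other convergent or intermediate fraction in range is farther away.
Largest k: floor((25 - q_2)/q_3) = floor((25 - 10)/23) = 0.
Since k = 0, no intermediate fraction beyond p_3/q_3 has denominator <= 25, so the convergent 30/23 is the closest (its error is |163*23 - 30*125|/(125*23) = 1/2875).

30/23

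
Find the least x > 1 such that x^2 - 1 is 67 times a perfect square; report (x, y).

(x, y) = (48842, 5967)

First expand sqrt(67) as a continued fraction. With x_i = (sqrt(67) + m_i)/d_i and (m_0, d_0) = (0, 1): a_0 = floor(sqrt(67)) = 8, since 8^2 = 64 <= 67 < 81 = 9^2.
Iterate m_{i+1} = d_i*a_i - m_i, d_{i+1} = (67 - m_{i+1}^2)/d_i, a_{i+1} = floor((a_0 + m_{i+1})/d_{i+1}):
  m_1 = 1*8 - 0 = 8, d_1 = (67 - 8^2)/1 = 3/1 = 3, a_1 = floor((8 + 8)/3) = 5.
  m_2 = 3*5 - 8 = 7, d_2 = (67 - 7^2)/3 = 18/3 = 6, a_2 = floor((8 + 7)/6) = 2.
  m_3 = 6*2 - 7 = 5, d_3 = (67 - 5^2)/6 = 42/6 = 7, a_3 = floor((8 + 5)/7) = 1.
  m_4 = 7*1 - 5 = 2, d_4 = (67 - 2^2)/7 = 63/7 = 9, a_4 = floor((8 + 2)/9) = 1.
  m_5 = 9*1 - 2 = 7, d_5 = (67 - 7^2)/9 = 18/9 = 2, a_5 = floor((8 + 7)/2) = 7.
  m_6 = 2*7 - 7 = 7, d_6 = (67 - 7^2)/2 = 18/2 = 9, a_6 = floor((8 + 7)/9) = 1.
  m_7 = 9*1 - 7 = 2, d_7 = (67 - 2^2)/9 = 63/9 = 7, a_7 = floor((8 + 2)/7) = 1.
  m_8 = 7*1 - 2 = 5, d_8 = (67 - 5^2)/7 = 42/7 = 6, a_8 = floor((8 + 5)/6) = 2.
  m_9 = 6*2 - 5 = 7, d_9 = (67 - 7^2)/6 = 18/6 = 3, a_9 = floor((8 + 7)/3) = 5.
  m_10 = 3*5 - 7 = 8, d_10 = (67 - 8^2)/3 = 3/3 = 1, a_10 = floor((8 + 8)/1) = 16.
  m_11 = 1*16 - 8 = 8, d_11 = (67 - 8^2)/1 = 3/1 = 3: (m_11, d_11) = (m_1, d_1) = (8, 3), so from here the quotients repeat a_1, ..., a_10; the period length is 10.
So sqrt(67) = [8; (5, 2, 1, 1, 7, 1, 1, 2, 5, 16)] with period length k = 10.
k is even, so the fundamental solution of x^2 - 67y^2 = 1 is (p_{k-1}, q_{k-1}) = (p_9, q_9); compute convergents through index 9.
Convergents (p_i = a_i*p_{i-1} + p_{i-2}, q_i = a_i*q_{i-1} + q_{i-2} with p_{-2}=0, p_{-1}=1, q_{-2}=1, q_{-1}=0):
  i=0: a_0=8, p_0 = 8*1 + 0 = 8, q_0 = 8*0 + 1 = 1.
  i=1: a_1=5, p_1 = 5*8 + 1 = 41, q_1 = 5*1 + 0 = 5.
  i=2: a_2=2, p_2 = 2*41 + 8 = 90, q_2 = 2*5 + 1 = 11.
  i=3: a_3=1, p_3 = 1*90 + 41 = 131, q_3 = 1*11 + 5 = 16.
  i=4: a_4=1, p_4 = 1*131 + 90 = 221, q_4 = 1*16 + 11 = 27.
  i=5: a_5=7, p_5 = 7*221 + 131 = 1678, q_5 = 7*27 + 16 = 205.
  i=6: a_6=1, p_6 = 1*1678 + 221 = 1899, q_6 = 1*205 + 27 = 232.
  i=7: a_7=1, p_7 = 1*1899 + 1678 = 3577, q_7 = 1*232 + 205 = 437.
  i=8: a_8=2, p_8 = 2*3577 + 1899 = 9053, q_8 = 2*437 + 232 = 1106.
  i=9: a_9=5, p_9 = 5*9053 + 3577 = 48842, q_9 = 5*1106 + 437 = 5967.
Check: 48842^2 - 67*5967^2 = 2385540964 - 2385540963 = 1, so (x, y) = (48842, 5967) solves the equation, and by the theorem it is the least positive solution.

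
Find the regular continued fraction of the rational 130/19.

Run the Euclidean algorithm on 130 and 19; the successive quotients are the partial quotients a_0, a_1, ... (each step inverts the fractional part left over by the previous one):
  130 = 6*19 + 16, so a_0 = 6.
  19 = 1*16 + 3, so a_1 = 1.
  16 = 5*3 + 1, so a_2 = 5.
  3 = 3*1 + 0, so a_3 = 3.
The remainder reaches 0 after 4 divisions, so the expansion has 4 partial quotients, read off in order.

[6; 1, 5, 3]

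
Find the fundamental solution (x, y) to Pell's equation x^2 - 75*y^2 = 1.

First expand sqrt(75) as a continued fraction. With x_i = (sqrt(75) + m_i)/d_i and (m_0, d_0) = (0, 1): a_0 = floor(sqrt(75)) = 8, since 8^2 = 64 <= 75 < 81 = 9^2.
Iterate m_{i+1} = d_i*a_i - m_i, d_{i+1} = (75 - m_{i+1}^2)/d_i, a_{i+1} = floor((a_0 + m_{i+1})/d_{i+1}):
  m_1 = 1*8 - 0 = 8, d_1 = (75 - 8^2)/1 = 11/1 = 11, a_1 = floor((8 + 8)/11) = 1.
  m_2 = 11*1 - 8 = 3, d_2 = (75 - 3^2)/11 = 66/11 = 6, a_2 = floor((8 + 3)/6) = 1.
  m_3 = 6*1 - 3 = 3, d_3 = (75 - 3^2)/6 = 66/6 = 11, a_3 = floor((8 + 3)/11) = 1.
  m_4 = 11*1 - 3 = 8, d_4 = (75 - 8^2)/11 = 11/11 = 1, a_4 = floor((8 + 8)/1) = 16.
  m_5 = 1*16 - 8 = 8, d_5 = (75 - 8^2)/1 = 11/1 = 11: (m_5, d_5) = (m_1, d_1) = (8, 11), so from here the quotients repeat a_1, ..., a_4; the period length is 4.
So sqrt(75) = [8; (1, 1, 1, 16)] with period length k = 4.
k is even, so the fundamental solution of x^2 - 75y^2 = 1 is (p_{k-1}, q_{k-1}) = (p_3, q_3); compute convergents through index 3.
Convergents (p_i = a_i*p_{i-1} + p_{i-2}, q_i = a_i*q_{i-1} + q_{i-2} with p_{-2}=0, p_{-1}=1, q_{-2}=1, q_{-1}=0):
  i=0: a_0=8, p_0 = 8*1 + 0 = 8, q_0 = 8*0 + 1 = 1.
  i=1: a_1=1, p_1 = 1*8 + 1 = 9, q_1 = 1*1 + 0 = 1.
  i=2: a_2=1, p_2 = 1*9 + 8 = 17, q_2 = 1*1 + 1 = 2.
  i=3: a_3=1, p_3 = 1*17 + 9 = 26, q_3 = 1*2 + 1 = 3.
Check: 26^2 - 75*3^2 = 676 - 675 = 1, so (x, y) = (26, 3) solves the equation, and by the theorem it is the least positive solution.

(x, y) = (26, 3)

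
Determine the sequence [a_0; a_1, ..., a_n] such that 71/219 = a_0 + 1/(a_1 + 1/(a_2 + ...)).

[0; 3, 11, 1, 5]

Run the Euclidean algorithm on 71 and 219; the successive quotients are the partial quotients a_0, a_1, ... (each step inverts the fractional part left over by the previous one):
  71 = 0*219 + 71, so a_0 = 0.
  219 = 3*71 + 6, so a_1 = 3.
  71 = 11*6 + 5, so a_2 = 11.
  6 = 1*5 + 1, so a_3 = 1.
  5 = 5*1 + 0, so a_4 = 5.
The remainder reaches 0 after 5 divisions, so the expansion has 5 partial quotients, read off in order.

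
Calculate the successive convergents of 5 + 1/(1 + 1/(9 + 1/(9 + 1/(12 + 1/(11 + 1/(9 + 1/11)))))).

5/1, 6/1, 59/10, 537/91, 6503/1102, 72070/12213, 655133/111019, 7278533/1233422

Using the convergent recurrence p_i = a_i*p_{i-1} + p_{i-2}, q_i = a_i*q_{i-1} + q_{i-2} with p_{-2}=0, p_{-1}=1, q_{-2}=1, q_{-1}=0:
  i=0: a_0=5, p_0 = 5*1 + 0 = 5, q_0 = 5*0 + 1 = 1.
  i=1: a_1=1, p_1 = 1*5 + 1 = 6, q_1 = 1*1 + 0 = 1.
  i=2: a_2=9, p_2 = 9*6 + 5 = 59, q_2 = 9*1 + 1 = 10.
  i=3: a_3=9, p_3 = 9*59 + 6 = 537, q_3 = 9*10 + 1 = 91.
  i=4: a_4=12, p_4 = 12*537 + 59 = 6503, q_4 = 12*91 + 10 = 1102.
  i=5: a_5=11, p_5 = 11*6503 + 537 = 72070, q_5 = 11*1102 + 91 = 12213.
  i=6: a_6=9, p_6 = 9*72070 + 6503 = 655133, q_6 = 9*12213 + 1102 = 111019.
  i=7: a_7=11, p_7 = 11*655133 + 72070 = 7278533, q_7 = 11*111019 + 12213 = 1233422.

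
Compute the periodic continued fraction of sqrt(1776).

[42; (7, 84)]

Write x_i = (sqrt(1776) + m_i)/d_i with (m_0, d_0) = (0, 1). a_0 = floor(sqrt(1776)) = 42, since 42^2 = 1764 <= 1776 < 1849 = 43^2.
Iterate m_{i+1} = d_i*a_i - m_i, d_{i+1} = (1776 - m_{i+1}^2)/d_i, a_{i+1} = floor((a_0 + m_{i+1})/d_{i+1}):
  m_1 = 1*42 - 0 = 42, d_1 = (1776 - 42^2)/1 = 12/1 = 12, a_1 = floor((42 + 42)/12) = 7.
  m_2 = 12*7 - 42 = 42, d_2 = (1776 - 42^2)/12 = 12/12 = 1, a_2 = floor((42 + 42)/1) = 84.
  m_3 = 1*84 - 42 = 42, d_3 = (1776 - 42^2)/1 = 12/1 = 12: (m_3, d_3) = (m_1, d_1) = (42, 12), so from here the quotients repeat a_1, a_2; the period length is 2.
Hence the expansion of sqrt(1776) is a_0 = 42 followed by the repeating block 7, 84 (period 2).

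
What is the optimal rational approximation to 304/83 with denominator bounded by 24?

Expand x = 304/83 as a continued fraction with the Euclidean algorithm:
  304 = 3*83 + 55, so a_0 = 3.
  83 = 1*55 + 28, so a_1 = 1.
  55 = 1*28 + 27, so a_2 = 1.
  28 = 1*27 + 1, so a_3 = 1.
  27 = 27*1 + 0, so a_4 = 27.
so x = [3; 1, 1, 1, 27].
Convergents (p_i = a_i*p_{i-1} + p_{i-2}, q_i = a_i*q_{i-1} + q_{i-2} with p_{-2}=0, p_{-1}=1, q_{-2}=1, q_{-1}=0), until the denominator exceeds 24:
  i=0: a_0=3, p_0 = 3*1 + 0 = 3, q_0 = 3*0 + 1 = 1.
  i=1: a_1=1, p_1 = 1*3 + 1 = 4, q_1 = 1*1 + 0 = 1.
  i=2: a_2=1, p_2 = 1*4 + 3 = 7, q_2 = 1*1 + 1 = 2.
  i=3: a_3=1, p_3 = 1*7 + 4 = 11, q_3 = 1*2 + 1 = 3.
  i=4: a_4=27, p_4 = 27*11 + 7 = 304, q_4 = 27*3 + 2 = 83.
q_4 = 83 > 24, so the last convergent with denominator <= 24 is p_3/q_3 = 11/3.
The closest fraction with denominator <= 24 is either p_3/q_3 or the intermediate fraction (k*p_3 + p_2)/(k*q_3 + q_2) with the largest k >= 1 whose denominator stays <= 24; these approach x as k grows, and every other convergent or intermediate fraction in range is farther away.
Largest k: floor((24 - q_2)/q_3) = floor((24 - 2)/3) = 7.
That gives (7*11 + 7)/(7*3 + 2) = 84/23.
Compare the errors: |x - 11/3| = |304*3 - 11*83|/(83*3) = 1/249, and |x - 84/23| = |304*23 - 84*83|/(83*23) = 20/1909.
Cross-multiplying, 1*1909 = 1909 < 4980 = 20*249, so 1/249 is smaller: the convergent 11/3 is closer to x than 84/23.

11/3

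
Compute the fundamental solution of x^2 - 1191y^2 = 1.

First expand sqrt(1191) as a continued fraction. With x_i = (sqrt(1191) + m_i)/d_i and (m_0, d_0) = (0, 1): a_0 = floor(sqrt(1191)) = 34, since 34^2 = 1156 <= 1191 < 1225 = 35^2.
Iterate m_{i+1} = d_i*a_i - m_i, d_{i+1} = (1191 - m_{i+1}^2)/d_i, a_{i+1} = floor((a_0 + m_{i+1})/d_{i+1}):
  m_1 = 1*34 - 0 = 34, d_1 = (1191 - 34^2)/1 = 35/1 = 35, a_1 = floor((34 + 34)/35) = 1.
  m_2 = 35*1 - 34 = 1, d_2 = (1191 - 1^2)/35 = 1190/35 = 34, a_2 = floor((34 + 1)/34) = 1.
  m_3 = 34*1 - 1 = 33, d_3 = (1191 - 33^2)/34 = 102/34 = 3, a_3 = floor((34 + 33)/3) = 22.
  m_4 = 3*22 - 33 = 33, d_4 = (1191 - 33^2)/3 = 102/3 = 34, a_4 = floor((34 + 33)/34) = 1.
  m_5 = 34*1 - 33 = 1, d_5 = (1191 - 1^2)/34 = 1190/34 = 35, a_5 = floor((34 + 1)/35) = 1.
  m_6 = 35*1 - 1 = 34, d_6 = (1191 - 34^2)/35 = 35/35 = 1, a_6 = floor((34 + 34)/1) = 68.
  m_7 = 1*68 - 34 = 34, d_7 = (1191 - 34^2)/1 = 35/1 = 35: (m_7, d_7) = (m_1, d_1) = (34, 35), so from here the quotients repeat a_1, ..., a_6; the period length is 6.
So sqrt(1191) = [34; (1, 1, 22, 1, 1, 68)] with period length k = 6.
k is even, so the fundamental solution of x^2 - 1191y^2 = 1 is (p_{k-1}, q_{k-1}) = (p_5, q_5); compute convergents through index 5.
Convergents (p_i = a_i*p_{i-1} + p_{i-2}, q_i = a_i*q_{i-1} + q_{i-2} with p_{-2}=0, p_{-1}=1, q_{-2}=1, q_{-1}=0):
  i=0: a_0=34, p_0 = 34*1 + 0 = 34, q_0 = 34*0 + 1 = 1.
  i=1: a_1=1, p_1 = 1*34 + 1 = 35, q_1 = 1*1 + 0 = 1.
  i=2: a_2=1, p_2 = 1*35 + 34 = 69, q_2 = 1*1 + 1 = 2.
  i=3: a_3=22, p_3 = 22*69 + 35 = 1553, q_3 = 22*2 + 1 = 45.
  i=4: a_4=1, p_4 = 1*1553 + 69 = 1622, q_4 = 1*45 + 2 = 47.
  i=5: a_5=1, p_5 = 1*1622 + 1553 = 3175, q_5 = 1*47 + 45 = 92.
Check: 3175^2 - 1191*92^2 = 10080625 - 10080624 = 1, so (x, y) = (3175, 92) solves the equation, and by the theorem it is the least positive solution.

(x, y) = (3175, 92)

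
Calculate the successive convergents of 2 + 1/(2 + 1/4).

Using the convergent recurrence p_i = a_i*p_{i-1} + p_{i-2}, q_i = a_i*q_{i-1} + q_{i-2} with p_{-2}=0, p_{-1}=1, q_{-2}=1, q_{-1}=0:
  i=0: a_0=2, p_0 = 2*1 + 0 = 2, q_0 = 2*0 + 1 = 1.
  i=1: a_1=2, p_1 = 2*2 + 1 = 5, q_1 = 2*1 + 0 = 2.
  i=2: a_2=4, p_2 = 4*5 + 2 = 22, q_2 = 4*2 + 1 = 9.

2/1, 5/2, 22/9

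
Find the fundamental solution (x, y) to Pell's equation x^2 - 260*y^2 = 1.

(x, y) = (129, 8)

First expand sqrt(260) as a continued fraction. With x_i = (sqrt(260) + m_i)/d_i and (m_0, d_0) = (0, 1): a_0 = floor(sqrt(260)) = 16, since 16^2 = 256 <= 260 < 289 = 17^2.
Iterate m_{i+1} = d_i*a_i - m_i, d_{i+1} = (260 - m_{i+1}^2)/d_i, a_{i+1} = floor((a_0 + m_{i+1})/d_{i+1}):
  m_1 = 1*16 - 0 = 16, d_1 = (260 - 16^2)/1 = 4/1 = 4, a_1 = floor((16 + 16)/4) = 8.
  m_2 = 4*8 - 16 = 16, d_2 = (260 - 16^2)/4 = 4/4 = 1, a_2 = floor((16 + 16)/1) = 32.
  m_3 = 1*32 - 16 = 16, d_3 = (260 - 16^2)/1 = 4/1 = 4: (m_3, d_3) = (m_1, d_1) = (16, 4), so from here the quotients repeat a_1, a_2; the period length is 2.
So sqrt(260) = [16; (8, 32)] with period length k = 2.
k is even, so the fundamental solution of x^2 - 260y^2 = 1 is (p_{k-1}, q_{k-1}) = (p_1, q_1); compute convergents through index 1.
Convergents (p_i = a_i*p_{i-1} + p_{i-2}, q_i = a_i*q_{i-1} + q_{i-2} with p_{-2}=0, p_{-1}=1, q_{-2}=1, q_{-1}=0):
  i=0: a_0=16, p_0 = 16*1 + 0 = 16, q_0 = 16*0 + 1 = 1.
  i=1: a_1=8, p_1 = 8*16 + 1 = 129, q_1 = 8*1 + 0 = 8.
Check: 129^2 - 260*8^2 = 16641 - 16640 = 1, so (x, y) = (129, 8) solves the equation, and by the theorem it is the least positive solution.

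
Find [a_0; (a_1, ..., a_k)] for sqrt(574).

[23; (1, 22, 1, 46)]

Write x_i = (sqrt(574) + m_i)/d_i with (m_0, d_0) = (0, 1). a_0 = floor(sqrt(574)) = 23, since 23^2 = 529 <= 574 < 576 = 24^2.
Iterate m_{i+1} = d_i*a_i - m_i, d_{i+1} = (574 - m_{i+1}^2)/d_i, a_{i+1} = floor((a_0 + m_{i+1})/d_{i+1}):
  m_1 = 1*23 - 0 = 23, d_1 = (574 - 23^2)/1 = 45/1 = 45, a_1 = floor((23 + 23)/45) = 1.
  m_2 = 45*1 - 23 = 22, d_2 = (574 - 22^2)/45 = 90/45 = 2, a_2 = floor((23 + 22)/2) = 22.
  m_3 = 2*22 - 22 = 22, d_3 = (574 - 22^2)/2 = 90/2 = 45, a_3 = floor((23 + 22)/45) = 1.
  m_4 = 45*1 - 22 = 23, d_4 = (574 - 23^2)/45 = 45/45 = 1, a_4 = floor((23 + 23)/1) = 46.
  m_5 = 1*46 - 23 = 23, d_5 = (574 - 23^2)/1 = 45/1 = 45: (m_5, d_5) = (m_1, d_1) = (23, 45), so from here the quotients repeat a_1, ..., a_4; the period length is 4.
Hence the expansion of sqrt(574) is a_0 = 23 followed by the repeating block 1, 22, 1, 46 (period 4).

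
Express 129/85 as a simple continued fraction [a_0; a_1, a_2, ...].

[1; 1, 1, 13, 1, 2]

Run the Euclidean algorithm on 129 and 85; the successive quotients are the partial quotients a_0, a_1, ... (each step inverts the fractional part left over by the previous one):
  129 = 1*85 + 44, so a_0 = 1.
  85 = 1*44 + 41, so a_1 = 1.
  44 = 1*41 + 3, so a_2 = 1.
  41 = 13*3 + 2, so a_3 = 13.
  3 = 1*2 + 1, so a_4 = 1.
  2 = 2*1 + 0, so a_5 = 2.
The remainder reaches 0 after 6 divisions, so the expansion has 6 partial quotients, read off in order.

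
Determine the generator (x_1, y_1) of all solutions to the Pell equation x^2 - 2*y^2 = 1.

First expand sqrt(2) as a continued fraction. With x_i = (sqrt(2) + m_i)/d_i and (m_0, d_0) = (0, 1): a_0 = floor(sqrt(2)) = 1, since 1^2 = 1 <= 2 < 4 = 2^2.
Iterate m_{i+1} = d_i*a_i - m_i, d_{i+1} = (2 - m_{i+1}^2)/d_i, a_{i+1} = floor((a_0 + m_{i+1})/d_{i+1}):
  m_1 = 1*1 - 0 = 1, d_1 = (2 - 1^2)/1 = 1/1 = 1, a_1 = floor((1 + 1)/1) = 2.
  m_2 = 1*2 - 1 = 1, d_2 = (2 - 1^2)/1 = 1/1 = 1: (m_2, d_2) = (m_1, d_1) = (1, 1), so from here the quotient a_1 repeats; the period length is 1.
So sqrt(2) = [1; (2)] with period length k = 1.
k is odd, so (p_{k-1}, q_{k-1}) only solves x^2 - 2y^2 = -1 and the fundamental solution of x^2 - 2y^2 = 1 is (p_{2k-1}, q_{2k-1}) = (p_1, q_1); compute convergents through index 1, running through the period twice.
Convergents (p_i = a_i*p_{i-1} + p_{i-2}, q_i = a_i*q_{i-1} + q_{i-2} with p_{-2}=0, p_{-1}=1, q_{-2}=1, q_{-1}=0):
  i=0: a_0=1, p_0 = 1*1 + 0 = 1, q_0 = 1*0 + 1 = 1.
  i=1: a_1=2, p_1 = 2*1 + 1 = 3, q_1 = 2*1 + 0 = 2.
Indeed p_0^2 - 2*q_0^2 = 1 - 2 = -1, not +1.
Check: 3^2 - 2*2^2 = 9 - 8 = 1, so (x, y) = (3, 2) solves the equation, and by the theorem it is the least positive solution.

(x, y) = (3, 2)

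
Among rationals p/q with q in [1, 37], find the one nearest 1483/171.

321/37

Expand x = 1483/171 as a continued fraction with the Euclidean algorithm:
  1483 = 8*171 + 115, so a_0 = 8.
  171 = 1*115 + 56, so a_1 = 1.
  115 = 2*56 + 3, so a_2 = 2.
  56 = 18*3 + 2, so a_3 = 18.
  3 = 1*2 + 1, so a_4 = 1.
  2 = 2*1 + 0, so a_5 = 2.
so x = [8; 1, 2, 18, 1, 2].
Convergents (p_i = a_i*p_{i-1} + p_{i-2}, q_i = a_i*q_{i-1} + q_{i-2} with p_{-2}=0, p_{-1}=1, q_{-2}=1, q_{-1}=0), until the denominator exceeds 37:
  i=0: a_0=8, p_0 = 8*1 + 0 = 8, q_0 = 8*0 + 1 = 1.
  i=1: a_1=1, p_1 = 1*8 + 1 = 9, q_1 = 1*1 + 0 = 1.
  i=2: a_2=2, p_2 = 2*9 + 8 = 26, q_2 = 2*1 + 1 = 3.
  i=3: a_3=18, p_3 = 18*26 + 9 = 477, q_3 = 18*3 + 1 = 55.
q_3 = 55 > 37, so the last convergent with denominator <= 37 is p_2/q_2 = 26/3.
The closest fraction with denominator <= 37 is either p_2/q_2 or the intermediate fraction (k*p_2 + p_1)/(k*q_2 + q_1) with the largest k >= 1 whose denominator stays <= 37; these approach x as k grows, and every other convergent or intermediate fraction in range is farther away.
Largest k: floor((37 - q_1)/q_2) = floor((37 - 1)/3) = 12.
That gives (12*26 + 9)/(12*3 + 1) = 321/37.
Compare the errors: |x - 26/3| = |1483*3 - 26*171|/(171*3) = 3/513, and |x - 321/37| = |1483*37 - 321*171|/(171*37) = 20/6327.
Cross-multiplying, 20*513 = 10260 < 18981 = 3*6327, so 20/6327 is smaller: the intermediate fraction 321/37 is closer to x than 26/3.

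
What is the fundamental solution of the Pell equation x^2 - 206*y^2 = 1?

(x, y) = (59535, 4148)

First expand sqrt(206) as a continued fraction. With x_i = (sqrt(206) + m_i)/d_i and (m_0, d_0) = (0, 1): a_0 = floor(sqrt(206)) = 14, since 14^2 = 196 <= 206 < 225 = 15^2.
Iterate m_{i+1} = d_i*a_i - m_i, d_{i+1} = (206 - m_{i+1}^2)/d_i, a_{i+1} = floor((a_0 + m_{i+1})/d_{i+1}):
  m_1 = 1*14 - 0 = 14, d_1 = (206 - 14^2)/1 = 10/1 = 10, a_1 = floor((14 + 14)/10) = 2.
  m_2 = 10*2 - 14 = 6, d_2 = (206 - 6^2)/10 = 170/10 = 17, a_2 = floor((14 + 6)/17) = 1.
  m_3 = 17*1 - 6 = 11, d_3 = (206 - 11^2)/17 = 85/17 = 5, a_3 = floor((14 + 11)/5) = 5.
  m_4 = 5*5 - 11 = 14, d_4 = (206 - 14^2)/5 = 10/5 = 2, a_4 = floor((14 + 14)/2) = 14.
  m_5 = 2*14 - 14 = 14, d_5 = (206 - 14^2)/2 = 10/2 = 5, a_5 = floor((14 + 14)/5) = 5.
  m_6 = 5*5 - 14 = 11, d_6 = (206 - 11^2)/5 = 85/5 = 17, a_6 = floor((14 + 11)/17) = 1.
  m_7 = 17*1 - 11 = 6, d_7 = (206 - 6^2)/17 = 170/17 = 10, a_7 = floor((14 + 6)/10) = 2.
  m_8 = 10*2 - 6 = 14, d_8 = (206 - 14^2)/10 = 10/10 = 1, a_8 = floor((14 + 14)/1) = 28.
  m_9 = 1*28 - 14 = 14, d_9 = (206 - 14^2)/1 = 10/1 = 10: (m_9, d_9) = (m_1, d_1) = (14, 10), so from here the quotients repeat a_1, ..., a_8; the period length is 8.
So sqrt(206) = [14; (2, 1, 5, 14, 5, 1, 2, 28)] with period length k = 8.
k is even, so the fundamental solution of x^2 - 206y^2 = 1 is (p_{k-1}, q_{k-1}) = (p_7, q_7); compute convergents through index 7.
Convergents (p_i = a_i*p_{i-1} + p_{i-2}, q_i = a_i*q_{i-1} + q_{i-2} with p_{-2}=0, p_{-1}=1, q_{-2}=1, q_{-1}=0):
  i=0: a_0=14, p_0 = 14*1 + 0 = 14, q_0 = 14*0 + 1 = 1.
  i=1: a_1=2, p_1 = 2*14 + 1 = 29, q_1 = 2*1 + 0 = 2.
  i=2: a_2=1, p_2 = 1*29 + 14 = 43, q_2 = 1*2 + 1 = 3.
  i=3: a_3=5, p_3 = 5*43 + 29 = 244, q_3 = 5*3 + 2 = 17.
  i=4: a_4=14, p_4 = 14*244 + 43 = 3459, q_4 = 14*17 + 3 = 241.
  i=5: a_5=5, p_5 = 5*3459 + 244 = 17539, q_5 = 5*241 + 17 = 1222.
  i=6: a_6=1, p_6 = 1*17539 + 3459 = 20998, q_6 = 1*1222 + 241 = 1463.
  i=7: a_7=2, p_7 = 2*20998 + 17539 = 59535, q_7 = 2*1463 + 1222 = 4148.
Check: 59535^2 - 206*4148^2 = 3544416225 - 3544416224 = 1, so (x, y) = (59535, 4148) solves the equation, and by the theorem it is the least positive solution.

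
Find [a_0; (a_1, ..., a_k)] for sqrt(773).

Write x_i = (sqrt(773) + m_i)/d_i with (m_0, d_0) = (0, 1). a_0 = floor(sqrt(773)) = 27, since 27^2 = 729 <= 773 < 784 = 28^2.
Iterate m_{i+1} = d_i*a_i - m_i, d_{i+1} = (773 - m_{i+1}^2)/d_i, a_{i+1} = floor((a_0 + m_{i+1})/d_{i+1}):
  m_1 = 1*27 - 0 = 27, d_1 = (773 - 27^2)/1 = 44/1 = 44, a_1 = floor((27 + 27)/44) = 1.
  m_2 = 44*1 - 27 = 17, d_2 = (773 - 17^2)/44 = 484/44 = 11, a_2 = floor((27 + 17)/11) = 4.
  m_3 = 11*4 - 17 = 27, d_3 = (773 - 27^2)/11 = 44/11 = 4, a_3 = floor((27 + 27)/4) = 13.
  m_4 = 4*13 - 27 = 25, d_4 = (773 - 25^2)/4 = 148/4 = 37, a_4 = floor((27 + 25)/37) = 1.
  m_5 = 37*1 - 25 = 12, d_5 = (773 - 12^2)/37 = 629/37 = 17, a_5 = floor((27 + 12)/17) = 2.
  m_6 = 17*2 - 12 = 22, d_6 = (773 - 22^2)/17 = 289/17 = 17, a_6 = floor((27 + 22)/17) = 2.
  m_7 = 17*2 - 22 = 12, d_7 = (773 - 12^2)/17 = 629/17 = 37, a_7 = floor((27 + 12)/37) = 1.
  m_8 = 37*1 - 12 = 25, d_8 = (773 - 25^2)/37 = 148/37 = 4, a_8 = floor((27 + 25)/4) = 13.
  m_9 = 4*13 - 25 = 27, d_9 = (773 - 27^2)/4 = 44/4 = 11, a_9 = floor((27 + 27)/11) = 4.
  m_10 = 11*4 - 27 = 17, d_10 = (773 - 17^2)/11 = 484/11 = 44, a_10 = floor((27 + 17)/44) = 1.
  m_11 = 44*1 - 17 = 27, d_11 = (773 - 27^2)/44 = 44/44 = 1, a_11 = floor((27 + 27)/1) = 54.
  m_12 = 1*54 - 27 = 27, d_12 = (773 - 27^2)/1 = 44/1 = 44: (m_12, d_12) = (m_1, d_1) = (27, 44), so from here the quotients repeat a_1, ..., a_11; the period length is 11.
Hence the expansion of sqrt(773) is a_0 = 27 followed by the repeating block 1, 4, 13, 1, 2, 2, 1, 13, 4, 1, 54 (period 11).

[27; (1, 4, 13, 1, 2, 2, 1, 13, 4, 1, 54)]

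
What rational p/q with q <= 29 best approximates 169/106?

43/27

Expand x = 169/106 as a continued fraction with the Euclidean algorithm:
  169 = 1*106 + 63, so a_0 = 1.
  106 = 1*63 + 43, so a_1 = 1.
  63 = 1*43 + 20, so a_2 = 1.
  43 = 2*20 + 3, so a_3 = 2.
  20 = 6*3 + 2, so a_4 = 6.
  3 = 1*2 + 1, so a_5 = 1.
  2 = 2*1 + 0, so a_6 = 2.
so x = [1; 1, 1, 2, 6, 1, 2].
Convergents (p_i = a_i*p_{i-1} + p_{i-2}, q_i = a_i*q_{i-1} + q_{i-2} with p_{-2}=0, p_{-1}=1, q_{-2}=1, q_{-1}=0), until the denominator exceeds 29:
  i=0: a_0=1, p_0 = 1*1 + 0 = 1, q_0 = 1*0 + 1 = 1.
  i=1: a_1=1, p_1 = 1*1 + 1 = 2, q_1 = 1*1 + 0 = 1.
  i=2: a_2=1, p_2 = 1*2 + 1 = 3, q_2 = 1*1 + 1 = 2.
  i=3: a_3=2, p_3 = 2*3 + 2 = 8, q_3 = 2*2 + 1 = 5.
  i=4: a_4=6, p_4 = 6*8 + 3 = 51, q_4 = 6*5 + 2 = 32.
q_4 = 32 > 29, so the last convergent with denominator <= 29 is p_3/q_3 = 8/5.
The closest fraction with denominator <= 29 is either p_3/q_3 or the intermediate fraction (k*p_3 + p_2)/(k*q_3 + q_2) with the largest k >= 1 whose denominator stays <= 29; these approach x as k grows, and every other convergent or intermediate fraction in range is farther away.
Largest k: floor((29 - q_2)/q_3) = floor((29 - 2)/5) = 5.
That gives (5*8 + 3)/(5*5 + 2) = 43/27.
Compare the errors: |x - 8/5| = |169*5 - 8*106|/(106*5) = 3/530, and |x - 43/27| = |169*27 - 43*106|/(106*27) = 5/2862.
Cross-multiplying, 5*530 = 2650 < 8586 = 3*2862, so 5/2862 is smaller: the intermediate fraction 43/27 is closer to x than 8/5.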